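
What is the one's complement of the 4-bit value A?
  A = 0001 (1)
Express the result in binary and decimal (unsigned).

Flip each bit (0->1, 1->0):
  0001
  1110

Answer: 1110 (14)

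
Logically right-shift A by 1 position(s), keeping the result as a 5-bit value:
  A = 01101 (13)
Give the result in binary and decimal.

Logical shift right by 1: drop the bottom 1 bit(s), prepend 1 zero(s) on the left.
  01101  ->  keep [0110], discard [1], prepend 0
= 00110

Answer: 00110 (6)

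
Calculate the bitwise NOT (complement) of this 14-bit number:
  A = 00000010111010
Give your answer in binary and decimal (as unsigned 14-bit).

Flip each bit (0->1, 1->0):
  00000010111010
  11111101000101

Answer: 11111101000101 (16197)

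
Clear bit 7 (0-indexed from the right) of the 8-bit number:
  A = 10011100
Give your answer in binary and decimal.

Mask = ~(1 << 7) = 01111111
Bit 7 of A is 1, so AND-ing with the mask clears it to 0.
  10011100
& 01111111
----------
  00011100

Answer: 00011100 (28)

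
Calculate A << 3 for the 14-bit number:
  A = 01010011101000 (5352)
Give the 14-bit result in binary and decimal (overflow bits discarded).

Shift left by 3: drop the top 3 bit(s), append 3 zero(s) on the right.
  01010011101000  ->  discard [010], keep [10011101000], append 000
= 10011101000000

Answer: 10011101000000 (10048)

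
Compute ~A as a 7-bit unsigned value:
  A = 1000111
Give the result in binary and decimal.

Flip each bit (0->1, 1->0):
  1000111
  0111000

Answer: 0111000 (56)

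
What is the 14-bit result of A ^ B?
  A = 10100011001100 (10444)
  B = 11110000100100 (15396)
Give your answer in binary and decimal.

Apply ^ to each column (1 where bits differ):
  10100011001100
^ 11110000100100
----------------
  01010011101000

Answer: 01010011101000 (5352)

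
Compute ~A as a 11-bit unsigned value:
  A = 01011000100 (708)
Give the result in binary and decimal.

Flip each bit (0->1, 1->0):
  01011000100
  10100111011

Answer: 10100111011 (1339)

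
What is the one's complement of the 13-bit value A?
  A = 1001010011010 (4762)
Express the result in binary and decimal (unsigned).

Flip each bit (0->1, 1->0):
  1001010011010
  0110101100101

Answer: 0110101100101 (3429)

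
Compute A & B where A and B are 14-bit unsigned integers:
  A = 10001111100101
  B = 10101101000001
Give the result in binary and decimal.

Apply & to each column (1 only where both bits are 1):
  10001111100101
& 10101101000001
----------------
  10001101000001

Answer: 10001101000001 (9025)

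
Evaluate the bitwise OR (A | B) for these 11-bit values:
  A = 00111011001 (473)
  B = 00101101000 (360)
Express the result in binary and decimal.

Apply | to each column (1 where either bit is 1):
  00111011001
| 00101101000
-------------
  00111111001

Answer: 00111111001 (505)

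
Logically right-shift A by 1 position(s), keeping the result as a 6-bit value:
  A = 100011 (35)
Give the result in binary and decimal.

Logical shift right by 1: drop the bottom 1 bit(s), prepend 1 zero(s) on the left.
  100011  ->  keep [10001], discard [1], prepend 0
= 010001

Answer: 010001 (17)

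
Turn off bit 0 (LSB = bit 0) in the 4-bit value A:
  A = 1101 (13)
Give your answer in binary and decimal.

Mask = ~(1 << 0) = 1110
Bit 0 of A is 1, so AND-ing with the mask clears it to 0.
  1101
& 1110
------
  1100

Answer: 1100 (12)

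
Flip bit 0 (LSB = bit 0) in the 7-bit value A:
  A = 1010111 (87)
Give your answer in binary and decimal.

Mask = 1 << 0 = 0000001
Bit 0 of A is 1; XOR with the mask flips it to 0.
  1010111
^ 0000001
---------
  1010110

Answer: 1010110 (86)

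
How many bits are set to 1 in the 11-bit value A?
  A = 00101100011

00101100011
1-bits at positions (from bit 0 = LSB): 0, 1, 5, 6, 8
Count = 5

Answer: 5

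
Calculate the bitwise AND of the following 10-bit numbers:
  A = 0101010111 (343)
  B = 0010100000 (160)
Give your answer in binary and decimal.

Apply & to each column (1 only where both bits are 1):
  0101010111
& 0010100000
------------
  0000000000

Answer: 0000000000 (0)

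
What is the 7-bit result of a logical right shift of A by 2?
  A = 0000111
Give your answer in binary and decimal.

Logical shift right by 2: drop the bottom 2 bit(s), prepend 2 zero(s) on the left.
  0000111  ->  keep [00001], discard [11], prepend 00
= 0000001

Answer: 0000001 (1)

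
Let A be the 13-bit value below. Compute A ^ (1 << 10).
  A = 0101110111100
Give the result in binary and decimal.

Mask = 1 << 10 = 0010000000000
Bit 10 of A is 0; XOR with the mask flips it to 1.
  0101110111100
^ 0010000000000
---------------
  0111110111100

Answer: 0111110111100 (4028)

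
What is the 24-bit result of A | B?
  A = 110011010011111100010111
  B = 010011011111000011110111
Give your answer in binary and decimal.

Apply | to each column (1 where either bit is 1):
  110011010011111100010111
| 010011011111000011110111
--------------------------
  110011011111111111110111

Answer: 110011011111111111110111 (13500407)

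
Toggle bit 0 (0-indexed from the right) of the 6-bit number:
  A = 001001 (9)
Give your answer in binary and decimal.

Mask = 1 << 0 = 000001
Bit 0 of A is 1; XOR with the mask flips it to 0.
  001001
^ 000001
--------
  001000

Answer: 001000 (8)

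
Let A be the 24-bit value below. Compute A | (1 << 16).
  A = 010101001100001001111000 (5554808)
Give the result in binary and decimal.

Mask = 1 << 16 = 000000010000000000000000
Bit 16 of A is 0, so OR-ing with the mask flips it to 1.
  010101001100001001111000
| 000000010000000000000000
--------------------------
  010101011100001001111000

Answer: 010101011100001001111000 (5620344)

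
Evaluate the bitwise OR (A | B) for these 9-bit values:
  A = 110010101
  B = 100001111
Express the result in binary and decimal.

Apply | to each column (1 where either bit is 1):
  110010101
| 100001111
-----------
  110011111

Answer: 110011111 (415)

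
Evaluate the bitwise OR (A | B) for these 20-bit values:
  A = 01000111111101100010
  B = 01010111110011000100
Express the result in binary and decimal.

Apply | to each column (1 where either bit is 1):
  01000111111101100010
| 01010111110011000100
----------------------
  01010111111111100110

Answer: 01010111111111100110 (360422)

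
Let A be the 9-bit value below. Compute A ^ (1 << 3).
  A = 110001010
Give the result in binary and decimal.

Mask = 1 << 3 = 000001000
Bit 3 of A is 1; XOR with the mask flips it to 0.
  110001010
^ 000001000
-----------
  110000010

Answer: 110000010 (386)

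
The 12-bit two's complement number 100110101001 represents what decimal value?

MSB is 1, so the value is negative. Find the magnitude:
1. Invert bits:  011001010110
2. Add 1:        011001010111  = 1623
3. Apply sign:   -1623

Answer: -1623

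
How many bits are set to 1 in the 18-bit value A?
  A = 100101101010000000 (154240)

100101101010000000
1-bits at positions (from bit 0 = LSB): 7, 9, 11, 12, 14, 17
Count = 6

Answer: 6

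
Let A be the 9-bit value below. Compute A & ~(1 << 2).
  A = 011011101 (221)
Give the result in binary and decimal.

Mask = ~(1 << 2) = 111111011
Bit 2 of A is 1, so AND-ing with the mask clears it to 0.
  011011101
& 111111011
-----------
  011011001

Answer: 011011001 (217)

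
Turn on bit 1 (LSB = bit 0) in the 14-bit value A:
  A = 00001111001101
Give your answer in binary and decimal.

Mask = 1 << 1 = 00000000000010
Bit 1 of A is 0, so OR-ing with the mask flips it to 1.
  00001111001101
| 00000000000010
----------------
  00001111001111

Answer: 00001111001111 (975)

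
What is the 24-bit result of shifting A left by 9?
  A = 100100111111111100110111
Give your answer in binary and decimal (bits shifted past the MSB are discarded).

Shift left by 9: drop the top 9 bit(s), append 9 zero(s) on the right.
  100100111111111100110111  ->  discard [100100111], keep [111111100110111], append 000000000
= 111111100110111000000000

Answer: 111111100110111000000000 (16674304)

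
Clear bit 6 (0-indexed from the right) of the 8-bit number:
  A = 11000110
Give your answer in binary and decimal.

Mask = ~(1 << 6) = 10111111
Bit 6 of A is 1, so AND-ing with the mask clears it to 0.
  11000110
& 10111111
----------
  10000110

Answer: 10000110 (134)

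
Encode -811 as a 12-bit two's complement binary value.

1. Binary of +811:  001100101011
2. Invert bits:     110011010100
3. Add 1:           110011010101

Answer: 110011010101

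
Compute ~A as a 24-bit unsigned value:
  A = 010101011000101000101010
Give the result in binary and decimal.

Flip each bit (0->1, 1->0):
  010101011000101000101010
  101010100111010111010101

Answer: 101010100111010111010101 (11171285)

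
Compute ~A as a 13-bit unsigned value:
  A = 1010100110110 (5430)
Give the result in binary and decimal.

Flip each bit (0->1, 1->0):
  1010100110110
  0101011001001

Answer: 0101011001001 (2761)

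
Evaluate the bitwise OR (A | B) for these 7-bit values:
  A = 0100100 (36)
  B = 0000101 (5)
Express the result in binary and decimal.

Apply | to each column (1 where either bit is 1):
  0100100
| 0000101
---------
  0100101

Answer: 0100101 (37)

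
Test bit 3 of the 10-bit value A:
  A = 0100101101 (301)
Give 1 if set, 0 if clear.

Bit 3 is the 4th from the right.
  0100101101
        ^
That bit is 1.

Answer: 1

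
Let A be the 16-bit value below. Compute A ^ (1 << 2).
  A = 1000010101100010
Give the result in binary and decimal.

Mask = 1 << 2 = 0000000000000100
Bit 2 of A is 0; XOR with the mask flips it to 1.
  1000010101100010
^ 0000000000000100
------------------
  1000010101100110

Answer: 1000010101100110 (34150)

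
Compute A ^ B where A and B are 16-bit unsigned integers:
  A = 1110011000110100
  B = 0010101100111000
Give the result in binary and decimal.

Apply ^ to each column (1 where bits differ):
  1110011000110100
^ 0010101100111000
------------------
  1100110100001100

Answer: 1100110100001100 (52492)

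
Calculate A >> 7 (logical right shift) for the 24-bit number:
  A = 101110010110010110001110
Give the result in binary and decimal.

Logical shift right by 7: drop the bottom 7 bit(s), prepend 7 zero(s) on the left.
  101110010110010110001110  ->  keep [10111001011001011], discard [0001110], prepend 0000000
= 000000010111001011001011

Answer: 000000010111001011001011 (94923)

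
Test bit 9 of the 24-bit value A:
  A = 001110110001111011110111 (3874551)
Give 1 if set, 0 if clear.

Bit 9 is the 10th from the right.
  001110110001111011110111
                ^
That bit is 1.

Answer: 1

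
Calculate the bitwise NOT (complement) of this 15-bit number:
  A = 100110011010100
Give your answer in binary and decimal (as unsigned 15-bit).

Flip each bit (0->1, 1->0):
  100110011010100
  011001100101011

Answer: 011001100101011 (13099)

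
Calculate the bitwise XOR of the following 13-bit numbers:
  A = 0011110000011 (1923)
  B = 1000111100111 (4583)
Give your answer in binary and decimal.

Apply ^ to each column (1 where bits differ):
  0011110000011
^ 1000111100111
---------------
  1011001100100

Answer: 1011001100100 (5732)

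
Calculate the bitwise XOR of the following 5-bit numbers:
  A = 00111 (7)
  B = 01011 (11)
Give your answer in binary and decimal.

Apply ^ to each column (1 where bits differ):
  00111
^ 01011
-------
  01100

Answer: 01100 (12)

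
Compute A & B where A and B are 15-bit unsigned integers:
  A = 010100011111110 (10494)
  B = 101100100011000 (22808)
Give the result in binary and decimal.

Apply & to each column (1 only where both bits are 1):
  010100011111110
& 101100100011000
-----------------
  000100000011000

Answer: 000100000011000 (2072)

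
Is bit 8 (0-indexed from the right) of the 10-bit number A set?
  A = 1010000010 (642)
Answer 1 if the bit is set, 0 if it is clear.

Bit 8 is the 9th from the right.
  1010000010
   ^
That bit is 0.

Answer: 0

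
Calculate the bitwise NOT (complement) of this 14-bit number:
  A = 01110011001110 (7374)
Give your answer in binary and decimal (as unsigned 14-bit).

Flip each bit (0->1, 1->0):
  01110011001110
  10001100110001

Answer: 10001100110001 (9009)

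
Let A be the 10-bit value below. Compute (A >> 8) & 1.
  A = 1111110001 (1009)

Bit 8 is the 9th from the right.
  1111110001
   ^
That bit is 1.

Answer: 1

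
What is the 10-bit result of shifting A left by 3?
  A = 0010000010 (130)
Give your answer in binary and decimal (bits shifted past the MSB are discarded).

Shift left by 3: drop the top 3 bit(s), append 3 zero(s) on the right.
  0010000010  ->  discard [001], keep [0000010], append 000
= 0000010000

Answer: 0000010000 (16)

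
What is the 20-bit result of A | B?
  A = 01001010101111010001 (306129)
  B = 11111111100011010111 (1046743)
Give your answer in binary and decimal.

Apply | to each column (1 where either bit is 1):
  01001010101111010001
| 11111111100011010111
----------------------
  11111111101111010111

Answer: 11111111101111010111 (1047511)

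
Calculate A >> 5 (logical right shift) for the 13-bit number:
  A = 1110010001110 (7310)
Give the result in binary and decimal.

Logical shift right by 5: drop the bottom 5 bit(s), prepend 5 zero(s) on the left.
  1110010001110  ->  keep [11100100], discard [01110], prepend 00000
= 0000011100100

Answer: 0000011100100 (228)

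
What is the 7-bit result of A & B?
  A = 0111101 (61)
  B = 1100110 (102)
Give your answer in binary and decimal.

Apply & to each column (1 only where both bits are 1):
  0111101
& 1100110
---------
  0100100

Answer: 0100100 (36)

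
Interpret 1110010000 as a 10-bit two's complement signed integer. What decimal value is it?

MSB is 1, so the value is negative. Find the magnitude:
1. Invert bits:  0001101111
2. Add 1:        0001110000  = 112
3. Apply sign:   -112

Answer: -112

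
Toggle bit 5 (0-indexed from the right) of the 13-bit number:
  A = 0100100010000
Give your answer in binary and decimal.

Mask = 1 << 5 = 0000000100000
Bit 5 of A is 0; XOR with the mask flips it to 1.
  0100100010000
^ 0000000100000
---------------
  0100100110000

Answer: 0100100110000 (2352)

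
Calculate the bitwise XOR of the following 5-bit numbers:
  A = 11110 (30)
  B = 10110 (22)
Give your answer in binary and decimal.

Apply ^ to each column (1 where bits differ):
  11110
^ 10110
-------
  01000

Answer: 01000 (8)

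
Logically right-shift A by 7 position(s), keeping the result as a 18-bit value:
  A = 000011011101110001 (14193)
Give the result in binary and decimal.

Logical shift right by 7: drop the bottom 7 bit(s), prepend 7 zero(s) on the left.
  000011011101110001  ->  keep [00001101110], discard [1110001], prepend 0000000
= 000000000001101110

Answer: 000000000001101110 (110)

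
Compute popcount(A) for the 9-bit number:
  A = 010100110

010100110
1-bits at positions (from bit 0 = LSB): 1, 2, 5, 7
Count = 4

Answer: 4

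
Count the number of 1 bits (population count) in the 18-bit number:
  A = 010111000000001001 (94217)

010111000000001001
1-bits at positions (from bit 0 = LSB): 0, 3, 12, 13, 14, 16
Count = 6

Answer: 6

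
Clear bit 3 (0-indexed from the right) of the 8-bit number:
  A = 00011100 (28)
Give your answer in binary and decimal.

Mask = ~(1 << 3) = 11110111
Bit 3 of A is 1, so AND-ing with the mask clears it to 0.
  00011100
& 11110111
----------
  00010100

Answer: 00010100 (20)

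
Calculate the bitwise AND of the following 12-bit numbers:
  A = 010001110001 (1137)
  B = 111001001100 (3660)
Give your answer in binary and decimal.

Apply & to each column (1 only where both bits are 1):
  010001110001
& 111001001100
--------------
  010001000000

Answer: 010001000000 (1088)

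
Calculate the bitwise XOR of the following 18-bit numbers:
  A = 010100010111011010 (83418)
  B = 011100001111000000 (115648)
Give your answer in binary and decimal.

Apply ^ to each column (1 where bits differ):
  010100010111011010
^ 011100001111000000
--------------------
  001000011000011010

Answer: 001000011000011010 (34330)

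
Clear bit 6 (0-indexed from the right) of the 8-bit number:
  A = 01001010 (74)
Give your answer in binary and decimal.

Mask = ~(1 << 6) = 10111111
Bit 6 of A is 1, so AND-ing with the mask clears it to 0.
  01001010
& 10111111
----------
  00001010

Answer: 00001010 (10)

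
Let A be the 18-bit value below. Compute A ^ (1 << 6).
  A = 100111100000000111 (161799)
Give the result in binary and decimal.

Mask = 1 << 6 = 000000000001000000
Bit 6 of A is 0; XOR with the mask flips it to 1.
  100111100000000111
^ 000000000001000000
--------------------
  100111100001000111

Answer: 100111100001000111 (161863)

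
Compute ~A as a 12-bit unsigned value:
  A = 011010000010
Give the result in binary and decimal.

Flip each bit (0->1, 1->0):
  011010000010
  100101111101

Answer: 100101111101 (2429)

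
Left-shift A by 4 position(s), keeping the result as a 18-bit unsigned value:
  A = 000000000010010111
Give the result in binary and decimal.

Shift left by 4: drop the top 4 bit(s), append 4 zero(s) on the right.
  000000000010010111  ->  discard [0000], keep [00000010010111], append 0000
= 000000100101110000

Answer: 000000100101110000 (2416)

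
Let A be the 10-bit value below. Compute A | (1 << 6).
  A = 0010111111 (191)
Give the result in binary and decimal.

Mask = 1 << 6 = 0001000000
Bit 6 of A is 0, so OR-ing with the mask flips it to 1.
  0010111111
| 0001000000
------------
  0011111111

Answer: 0011111111 (255)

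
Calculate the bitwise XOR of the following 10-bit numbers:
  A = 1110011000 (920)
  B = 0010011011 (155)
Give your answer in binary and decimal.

Apply ^ to each column (1 where bits differ):
  1110011000
^ 0010011011
------------
  1100000011

Answer: 1100000011 (771)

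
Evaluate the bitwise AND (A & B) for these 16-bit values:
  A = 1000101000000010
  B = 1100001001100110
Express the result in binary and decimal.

Apply & to each column (1 only where both bits are 1):
  1000101000000010
& 1100001001100110
------------------
  1000001000000010

Answer: 1000001000000010 (33282)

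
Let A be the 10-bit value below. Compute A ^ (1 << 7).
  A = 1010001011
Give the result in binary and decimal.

Mask = 1 << 7 = 0010000000
Bit 7 of A is 1; XOR with the mask flips it to 0.
  1010001011
^ 0010000000
------------
  1000001011

Answer: 1000001011 (523)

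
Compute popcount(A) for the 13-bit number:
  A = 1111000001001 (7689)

1111000001001
1-bits at positions (from bit 0 = LSB): 0, 3, 9, 10, 11, 12
Count = 6

Answer: 6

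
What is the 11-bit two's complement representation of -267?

1. Binary of +267:  00100001011
2. Invert bits:     11011110100
3. Add 1:           11011110101

Answer: 11011110101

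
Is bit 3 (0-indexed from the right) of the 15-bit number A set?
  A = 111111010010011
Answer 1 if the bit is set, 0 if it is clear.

Bit 3 is the 4th from the right.
  111111010010011
             ^
That bit is 0.

Answer: 0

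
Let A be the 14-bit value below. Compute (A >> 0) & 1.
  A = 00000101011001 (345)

Bit 0 is the 1st from the right.
  00000101011001
               ^
That bit is 1.

Answer: 1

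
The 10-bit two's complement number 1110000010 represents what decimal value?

MSB is 1, so the value is negative. Find the magnitude:
1. Invert bits:  0001111101
2. Add 1:        0001111110  = 126
3. Apply sign:   -126

Answer: -126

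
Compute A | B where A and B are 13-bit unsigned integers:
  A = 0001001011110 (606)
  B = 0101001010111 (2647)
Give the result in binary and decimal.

Apply | to each column (1 where either bit is 1):
  0001001011110
| 0101001010111
---------------
  0101001011111

Answer: 0101001011111 (2655)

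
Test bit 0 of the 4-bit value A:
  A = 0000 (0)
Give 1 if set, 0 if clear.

Bit 0 is the 1st from the right.
  0000
     ^
That bit is 0.

Answer: 0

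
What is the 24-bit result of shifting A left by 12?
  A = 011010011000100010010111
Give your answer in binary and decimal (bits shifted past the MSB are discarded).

Shift left by 12: drop the top 12 bit(s), append 12 zero(s) on the right.
  011010011000100010010111  ->  discard [011010011000], keep [100010010111], append 000000000000
= 100010010111000000000000

Answer: 100010010111000000000000 (9007104)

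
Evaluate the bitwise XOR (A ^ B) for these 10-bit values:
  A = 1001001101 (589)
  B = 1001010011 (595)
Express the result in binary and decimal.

Apply ^ to each column (1 where bits differ):
  1001001101
^ 1001010011
------------
  0000011110

Answer: 0000011110 (30)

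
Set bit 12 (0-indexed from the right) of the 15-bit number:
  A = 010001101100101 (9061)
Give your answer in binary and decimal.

Mask = 1 << 12 = 001000000000000
Bit 12 of A is 0, so OR-ing with the mask flips it to 1.
  010001101100101
| 001000000000000
-----------------
  011001101100101

Answer: 011001101100101 (13157)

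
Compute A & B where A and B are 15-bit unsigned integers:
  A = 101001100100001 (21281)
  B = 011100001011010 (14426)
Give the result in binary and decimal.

Apply & to each column (1 only where both bits are 1):
  101001100100001
& 011100001011010
-----------------
  001000000000000

Answer: 001000000000000 (4096)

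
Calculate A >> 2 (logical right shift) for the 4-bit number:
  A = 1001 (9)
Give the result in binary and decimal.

Logical shift right by 2: drop the bottom 2 bit(s), prepend 2 zero(s) on the left.
  1001  ->  keep [10], discard [01], prepend 00
= 0010

Answer: 0010 (2)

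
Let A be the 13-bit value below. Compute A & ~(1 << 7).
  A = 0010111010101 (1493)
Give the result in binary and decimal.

Mask = ~(1 << 7) = 1111101111111
Bit 7 of A is 1, so AND-ing with the mask clears it to 0.
  0010111010101
& 1111101111111
---------------
  0010101010101

Answer: 0010101010101 (1365)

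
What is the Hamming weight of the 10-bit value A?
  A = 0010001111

0010001111
1-bits at positions (from bit 0 = LSB): 0, 1, 2, 3, 7
Count = 5

Answer: 5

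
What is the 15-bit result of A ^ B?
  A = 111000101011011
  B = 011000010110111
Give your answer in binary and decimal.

Apply ^ to each column (1 where bits differ):
  111000101011011
^ 011000010110111
-----------------
  100000111101100

Answer: 100000111101100 (16876)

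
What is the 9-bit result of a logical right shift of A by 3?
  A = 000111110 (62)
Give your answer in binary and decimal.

Logical shift right by 3: drop the bottom 3 bit(s), prepend 3 zero(s) on the left.
  000111110  ->  keep [000111], discard [110], prepend 000
= 000000111

Answer: 000000111 (7)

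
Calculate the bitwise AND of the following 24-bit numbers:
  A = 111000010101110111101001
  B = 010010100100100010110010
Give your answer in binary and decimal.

Apply & to each column (1 only where both bits are 1):
  111000010101110111101001
& 010010100100100010110010
--------------------------
  010000000100100010100000

Answer: 010000000100100010100000 (4212896)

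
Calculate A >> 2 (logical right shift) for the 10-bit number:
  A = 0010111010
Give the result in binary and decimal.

Logical shift right by 2: drop the bottom 2 bit(s), prepend 2 zero(s) on the left.
  0010111010  ->  keep [00101110], discard [10], prepend 00
= 0000101110

Answer: 0000101110 (46)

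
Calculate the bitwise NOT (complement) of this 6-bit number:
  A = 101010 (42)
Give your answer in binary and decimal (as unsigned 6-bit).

Flip each bit (0->1, 1->0):
  101010
  010101

Answer: 010101 (21)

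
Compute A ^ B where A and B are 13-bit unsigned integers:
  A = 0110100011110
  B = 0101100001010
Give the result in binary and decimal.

Apply ^ to each column (1 where bits differ):
  0110100011110
^ 0101100001010
---------------
  0011000010100

Answer: 0011000010100 (1556)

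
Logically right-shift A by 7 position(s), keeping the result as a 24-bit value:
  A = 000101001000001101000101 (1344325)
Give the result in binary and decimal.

Logical shift right by 7: drop the bottom 7 bit(s), prepend 7 zero(s) on the left.
  000101001000001101000101  ->  keep [00010100100000110], discard [1000101], prepend 0000000
= 000000000010100100000110

Answer: 000000000010100100000110 (10502)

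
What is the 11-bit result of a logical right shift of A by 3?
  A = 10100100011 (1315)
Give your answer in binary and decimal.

Logical shift right by 3: drop the bottom 3 bit(s), prepend 3 zero(s) on the left.
  10100100011  ->  keep [10100100], discard [011], prepend 000
= 00010100100

Answer: 00010100100 (164)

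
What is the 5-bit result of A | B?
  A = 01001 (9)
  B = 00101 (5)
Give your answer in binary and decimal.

Apply | to each column (1 where either bit is 1):
  01001
| 00101
-------
  01101

Answer: 01101 (13)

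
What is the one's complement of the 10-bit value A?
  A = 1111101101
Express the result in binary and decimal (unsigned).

Flip each bit (0->1, 1->0):
  1111101101
  0000010010

Answer: 0000010010 (18)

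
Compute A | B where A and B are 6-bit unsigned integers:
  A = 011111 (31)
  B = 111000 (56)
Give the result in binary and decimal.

Apply | to each column (1 where either bit is 1):
  011111
| 111000
--------
  111111

Answer: 111111 (63)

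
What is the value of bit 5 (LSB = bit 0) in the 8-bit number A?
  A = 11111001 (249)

Bit 5 is the 6th from the right.
  11111001
    ^
That bit is 1.

Answer: 1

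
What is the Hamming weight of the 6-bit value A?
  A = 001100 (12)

001100
1-bits at positions (from bit 0 = LSB): 2, 3
Count = 2

Answer: 2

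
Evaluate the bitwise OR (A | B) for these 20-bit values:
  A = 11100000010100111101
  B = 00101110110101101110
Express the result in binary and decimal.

Apply | to each column (1 where either bit is 1):
  11100000010100111101
| 00101110110101101110
----------------------
  11101110110101111111

Answer: 11101110110101111111 (978303)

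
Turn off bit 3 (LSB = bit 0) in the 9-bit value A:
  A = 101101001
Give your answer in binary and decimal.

Mask = ~(1 << 3) = 111110111
Bit 3 of A is 1, so AND-ing with the mask clears it to 0.
  101101001
& 111110111
-----------
  101100001

Answer: 101100001 (353)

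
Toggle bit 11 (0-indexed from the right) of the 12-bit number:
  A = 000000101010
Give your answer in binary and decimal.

Mask = 1 << 11 = 100000000000
Bit 11 of A is 0; XOR with the mask flips it to 1.
  000000101010
^ 100000000000
--------------
  100000101010

Answer: 100000101010 (2090)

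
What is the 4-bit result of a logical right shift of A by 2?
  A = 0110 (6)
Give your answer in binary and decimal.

Logical shift right by 2: drop the bottom 2 bit(s), prepend 2 zero(s) on the left.
  0110  ->  keep [01], discard [10], prepend 00
= 0001

Answer: 0001 (1)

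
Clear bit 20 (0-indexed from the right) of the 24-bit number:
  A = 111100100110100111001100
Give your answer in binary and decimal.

Mask = ~(1 << 20) = 111011111111111111111111
Bit 20 of A is 1, so AND-ing with the mask clears it to 0.
  111100100110100111001100
& 111011111111111111111111
--------------------------
  111000100110100111001100

Answer: 111000100110100111001100 (14838220)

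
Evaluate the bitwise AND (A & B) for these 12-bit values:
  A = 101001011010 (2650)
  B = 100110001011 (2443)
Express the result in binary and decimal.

Apply & to each column (1 only where both bits are 1):
  101001011010
& 100110001011
--------------
  100000001010

Answer: 100000001010 (2058)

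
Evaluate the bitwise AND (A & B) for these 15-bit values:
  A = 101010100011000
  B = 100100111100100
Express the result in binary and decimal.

Apply & to each column (1 only where both bits are 1):
  101010100011000
& 100100111100100
-----------------
  100000100000000

Answer: 100000100000000 (16640)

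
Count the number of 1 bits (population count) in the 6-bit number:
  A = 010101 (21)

010101
1-bits at positions (from bit 0 = LSB): 0, 2, 4
Count = 3

Answer: 3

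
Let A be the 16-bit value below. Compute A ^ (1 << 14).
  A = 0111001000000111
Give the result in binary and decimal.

Mask = 1 << 14 = 0100000000000000
Bit 14 of A is 1; XOR with the mask flips it to 0.
  0111001000000111
^ 0100000000000000
------------------
  0011001000000111

Answer: 0011001000000111 (12807)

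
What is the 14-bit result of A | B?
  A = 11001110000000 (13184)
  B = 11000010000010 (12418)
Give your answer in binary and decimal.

Apply | to each column (1 where either bit is 1):
  11001110000000
| 11000010000010
----------------
  11001110000010

Answer: 11001110000010 (13186)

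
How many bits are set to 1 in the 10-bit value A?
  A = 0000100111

0000100111
1-bits at positions (from bit 0 = LSB): 0, 1, 2, 5
Count = 4

Answer: 4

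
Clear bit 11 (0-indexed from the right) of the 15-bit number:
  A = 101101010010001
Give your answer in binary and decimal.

Mask = ~(1 << 11) = 111011111111111
Bit 11 of A is 1, so AND-ing with the mask clears it to 0.
  101101010010001
& 111011111111111
-----------------
  101001010010001

Answer: 101001010010001 (21137)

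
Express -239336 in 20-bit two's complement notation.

1. Binary of +239336:  00111010011011101000
2. Invert bits:     11000101100100010111
3. Add 1:           11000101100100011000

Answer: 11000101100100011000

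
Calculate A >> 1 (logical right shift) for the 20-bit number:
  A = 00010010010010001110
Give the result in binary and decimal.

Logical shift right by 1: drop the bottom 1 bit(s), prepend 1 zero(s) on the left.
  00010010010010001110  ->  keep [0001001001001000111], discard [0], prepend 0
= 00001001001001000111

Answer: 00001001001001000111 (37447)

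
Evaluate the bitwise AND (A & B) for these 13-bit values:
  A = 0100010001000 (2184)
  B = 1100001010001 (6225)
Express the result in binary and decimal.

Apply & to each column (1 only where both bits are 1):
  0100010001000
& 1100001010001
---------------
  0100000000000

Answer: 0100000000000 (2048)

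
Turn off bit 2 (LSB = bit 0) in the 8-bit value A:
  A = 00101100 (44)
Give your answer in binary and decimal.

Mask = ~(1 << 2) = 11111011
Bit 2 of A is 1, so AND-ing with the mask clears it to 0.
  00101100
& 11111011
----------
  00101000

Answer: 00101000 (40)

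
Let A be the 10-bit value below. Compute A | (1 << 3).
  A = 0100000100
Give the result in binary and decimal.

Mask = 1 << 3 = 0000001000
Bit 3 of A is 0, so OR-ing with the mask flips it to 1.
  0100000100
| 0000001000
------------
  0100001100

Answer: 0100001100 (268)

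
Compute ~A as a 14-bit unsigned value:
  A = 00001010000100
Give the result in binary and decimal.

Flip each bit (0->1, 1->0):
  00001010000100
  11110101111011

Answer: 11110101111011 (15739)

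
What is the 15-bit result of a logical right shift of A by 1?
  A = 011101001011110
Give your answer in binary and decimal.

Logical shift right by 1: drop the bottom 1 bit(s), prepend 1 zero(s) on the left.
  011101001011110  ->  keep [01110100101111], discard [0], prepend 0
= 001110100101111

Answer: 001110100101111 (7471)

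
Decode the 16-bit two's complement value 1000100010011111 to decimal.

MSB is 1, so the value is negative. Find the magnitude:
1. Invert bits:  0111011101100000
2. Add 1:        0111011101100001  = 30561
3. Apply sign:   -30561

Answer: -30561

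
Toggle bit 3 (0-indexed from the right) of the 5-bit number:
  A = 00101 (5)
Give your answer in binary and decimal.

Mask = 1 << 3 = 01000
Bit 3 of A is 0; XOR with the mask flips it to 1.
  00101
^ 01000
-------
  01101

Answer: 01101 (13)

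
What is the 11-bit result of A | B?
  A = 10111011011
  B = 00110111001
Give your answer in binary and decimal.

Apply | to each column (1 where either bit is 1):
  10111011011
| 00110111001
-------------
  10111111011

Answer: 10111111011 (1531)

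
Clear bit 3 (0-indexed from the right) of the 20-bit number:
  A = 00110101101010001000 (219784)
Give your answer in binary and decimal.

Mask = ~(1 << 3) = 11111111111111110111
Bit 3 of A is 1, so AND-ing with the mask clears it to 0.
  00110101101010001000
& 11111111111111110111
----------------------
  00110101101010000000

Answer: 00110101101010000000 (219776)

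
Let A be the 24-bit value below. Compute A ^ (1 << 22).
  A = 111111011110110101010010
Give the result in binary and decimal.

Mask = 1 << 22 = 010000000000000000000000
Bit 22 of A is 1; XOR with the mask flips it to 0.
  111111011110110101010010
^ 010000000000000000000000
--------------------------
  101111011110110101010010

Answer: 101111011110110101010010 (12447058)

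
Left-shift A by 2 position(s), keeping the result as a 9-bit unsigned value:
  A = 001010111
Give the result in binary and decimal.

Shift left by 2: drop the top 2 bit(s), append 2 zero(s) on the right.
  001010111  ->  discard [00], keep [1010111], append 00
= 101011100

Answer: 101011100 (348)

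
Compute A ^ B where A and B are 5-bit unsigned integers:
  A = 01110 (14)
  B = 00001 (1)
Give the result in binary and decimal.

Apply ^ to each column (1 where bits differ):
  01110
^ 00001
-------
  01111

Answer: 01111 (15)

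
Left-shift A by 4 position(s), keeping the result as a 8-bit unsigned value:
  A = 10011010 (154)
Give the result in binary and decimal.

Shift left by 4: drop the top 4 bit(s), append 4 zero(s) on the right.
  10011010  ->  discard [1001], keep [1010], append 0000
= 10100000

Answer: 10100000 (160)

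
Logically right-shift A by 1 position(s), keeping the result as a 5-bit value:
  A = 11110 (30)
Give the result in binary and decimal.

Logical shift right by 1: drop the bottom 1 bit(s), prepend 1 zero(s) on the left.
  11110  ->  keep [1111], discard [0], prepend 0
= 01111

Answer: 01111 (15)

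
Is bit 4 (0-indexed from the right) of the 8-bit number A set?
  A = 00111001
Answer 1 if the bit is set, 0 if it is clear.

Bit 4 is the 5th from the right.
  00111001
     ^
That bit is 1.

Answer: 1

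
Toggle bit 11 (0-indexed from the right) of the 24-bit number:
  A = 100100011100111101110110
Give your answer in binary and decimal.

Mask = 1 << 11 = 000000000000100000000000
Bit 11 of A is 1; XOR with the mask flips it to 0.
  100100011100111101110110
^ 000000000000100000000000
--------------------------
  100100011100011101110110

Answer: 100100011100011101110110 (9553782)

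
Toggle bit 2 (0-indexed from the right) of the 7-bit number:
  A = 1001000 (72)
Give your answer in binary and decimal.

Mask = 1 << 2 = 0000100
Bit 2 of A is 0; XOR with the mask flips it to 1.
  1001000
^ 0000100
---------
  1001100

Answer: 1001100 (76)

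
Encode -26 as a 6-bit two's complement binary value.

1. Binary of +26:  011010
2. Invert bits:     100101
3. Add 1:           100110

Answer: 100110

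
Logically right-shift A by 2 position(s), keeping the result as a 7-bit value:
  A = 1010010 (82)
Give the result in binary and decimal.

Logical shift right by 2: drop the bottom 2 bit(s), prepend 2 zero(s) on the left.
  1010010  ->  keep [10100], discard [10], prepend 00
= 0010100

Answer: 0010100 (20)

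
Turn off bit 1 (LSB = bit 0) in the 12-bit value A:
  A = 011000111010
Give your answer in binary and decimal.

Mask = ~(1 << 1) = 111111111101
Bit 1 of A is 1, so AND-ing with the mask clears it to 0.
  011000111010
& 111111111101
--------------
  011000111000

Answer: 011000111000 (1592)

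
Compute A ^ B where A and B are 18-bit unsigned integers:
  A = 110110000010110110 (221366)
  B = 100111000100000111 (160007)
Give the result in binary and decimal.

Apply ^ to each column (1 where bits differ):
  110110000010110110
^ 100111000100000111
--------------------
  010001000110110001

Answer: 010001000110110001 (70065)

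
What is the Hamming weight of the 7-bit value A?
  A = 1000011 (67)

1000011
1-bits at positions (from bit 0 = LSB): 0, 1, 6
Count = 3

Answer: 3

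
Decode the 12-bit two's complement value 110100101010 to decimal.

MSB is 1, so the value is negative. Find the magnitude:
1. Invert bits:  001011010101
2. Add 1:        001011010110  = 726
3. Apply sign:   -726

Answer: -726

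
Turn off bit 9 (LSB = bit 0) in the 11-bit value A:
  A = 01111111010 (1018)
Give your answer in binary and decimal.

Mask = ~(1 << 9) = 10111111111
Bit 9 of A is 1, so AND-ing with the mask clears it to 0.
  01111111010
& 10111111111
-------------
  00111111010

Answer: 00111111010 (506)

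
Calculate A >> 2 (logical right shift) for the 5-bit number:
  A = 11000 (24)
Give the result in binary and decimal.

Logical shift right by 2: drop the bottom 2 bit(s), prepend 2 zero(s) on the left.
  11000  ->  keep [110], discard [00], prepend 00
= 00110

Answer: 00110 (6)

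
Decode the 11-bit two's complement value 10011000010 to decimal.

MSB is 1, so the value is negative. Find the magnitude:
1. Invert bits:  01100111101
2. Add 1:        01100111110  = 830
3. Apply sign:   -830

Answer: -830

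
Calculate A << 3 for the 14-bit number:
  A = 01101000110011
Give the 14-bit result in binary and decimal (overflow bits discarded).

Shift left by 3: drop the top 3 bit(s), append 3 zero(s) on the right.
  01101000110011  ->  discard [011], keep [01000110011], append 000
= 01000110011000

Answer: 01000110011000 (4504)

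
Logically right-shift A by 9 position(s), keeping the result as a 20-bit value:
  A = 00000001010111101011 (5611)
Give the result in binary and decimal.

Logical shift right by 9: drop the bottom 9 bit(s), prepend 9 zero(s) on the left.
  00000001010111101011  ->  keep [00000001010], discard [111101011], prepend 000000000
= 00000000000000001010

Answer: 00000000000000001010 (10)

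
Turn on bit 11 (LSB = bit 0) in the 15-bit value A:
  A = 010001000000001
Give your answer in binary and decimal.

Mask = 1 << 11 = 000100000000000
Bit 11 of A is 0, so OR-ing with the mask flips it to 1.
  010001000000001
| 000100000000000
-----------------
  010101000000001

Answer: 010101000000001 (10753)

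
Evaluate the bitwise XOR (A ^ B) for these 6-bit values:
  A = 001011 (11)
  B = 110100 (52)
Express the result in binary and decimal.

Apply ^ to each column (1 where bits differ):
  001011
^ 110100
--------
  111111

Answer: 111111 (63)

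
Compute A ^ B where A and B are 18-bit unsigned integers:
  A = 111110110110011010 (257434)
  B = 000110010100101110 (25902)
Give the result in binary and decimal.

Apply ^ to each column (1 where bits differ):
  111110110110011010
^ 000110010100101110
--------------------
  111000100010110100

Answer: 111000100010110100 (231604)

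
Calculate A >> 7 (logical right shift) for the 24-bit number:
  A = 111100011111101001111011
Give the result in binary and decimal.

Logical shift right by 7: drop the bottom 7 bit(s), prepend 7 zero(s) on the left.
  111100011111101001111011  ->  keep [11110001111110100], discard [1111011], prepend 0000000
= 000000011110001111110100

Answer: 000000011110001111110100 (123892)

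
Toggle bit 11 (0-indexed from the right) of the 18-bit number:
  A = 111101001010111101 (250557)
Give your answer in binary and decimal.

Mask = 1 << 11 = 000000100000000000
Bit 11 of A is 0; XOR with the mask flips it to 1.
  111101001010111101
^ 000000100000000000
--------------------
  111101101010111101

Answer: 111101101010111101 (252605)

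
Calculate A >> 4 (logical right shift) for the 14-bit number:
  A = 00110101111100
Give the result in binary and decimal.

Logical shift right by 4: drop the bottom 4 bit(s), prepend 4 zero(s) on the left.
  00110101111100  ->  keep [0011010111], discard [1100], prepend 0000
= 00000011010111

Answer: 00000011010111 (215)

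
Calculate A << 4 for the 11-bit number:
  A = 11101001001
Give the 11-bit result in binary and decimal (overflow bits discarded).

Shift left by 4: drop the top 4 bit(s), append 4 zero(s) on the right.
  11101001001  ->  discard [1110], keep [1001001], append 0000
= 10010010000

Answer: 10010010000 (1168)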